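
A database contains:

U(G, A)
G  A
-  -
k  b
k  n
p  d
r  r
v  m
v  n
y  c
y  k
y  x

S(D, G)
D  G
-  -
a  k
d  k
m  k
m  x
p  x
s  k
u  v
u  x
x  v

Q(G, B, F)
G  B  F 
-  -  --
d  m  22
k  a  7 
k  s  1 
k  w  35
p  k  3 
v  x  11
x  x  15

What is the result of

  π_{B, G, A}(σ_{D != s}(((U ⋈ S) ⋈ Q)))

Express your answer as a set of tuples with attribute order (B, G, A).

{(a, k, b), (a, k, n), (s, k, b), (s, k, n), (w, k, b), (w, k, n), (x, v, m), (x, v, n)}

Natural join on G: {(k, b, a), (k, b, d), (k, b, m), (k, b, s), (k, n, a), (k, n, d), (k, n, m), (k, n, s), (v, m, u), (v, m, x), (v, n, u), (v, n, x)}
Natural join on G: {(k, b, a, a, 7), (k, b, a, s, 1), (k, b, a, w, 35), (k, b, d, a, 7), (k, b, d, s, 1), (k, b, d, w, 35), (k, b, m, a, 7), (k, b, m, s, 1), (k, b, m, w, 35), (k, b, s, a, 7), (k, b, s, s, 1), (k, b, s, w, 35), (k, n, a, a, 7), (k, n, a, s, 1), (k, n, a, w, 35), (k, n, d, a, 7), (k, n, d, s, 1), (k, n, d, w, 35), (k, n, m, a, 7), (k, n, m, s, 1), (k, n, m, w, 35), (k, n, s, a, 7), (k, n, s, s, 1), (k, n, s, w, 35), (v, m, u, x, 11), (v, m, x, x, 11), (v, n, u, x, 11), (v, n, x, x, 11)}
Filtering on D != s leaves {(k, b, a, a, 7), (k, b, a, s, 1), (k, b, a, w, 35), (k, b, d, a, 7), (k, b, d, s, 1), (k, b, d, w, 35), (k, b, m, a, 7), (k, b, m, s, 1), (k, b, m, w, 35), (k, n, a, a, 7), (k, n, a, s, 1), (k, n, a, w, 35), (k, n, d, a, 7), (k, n, d, s, 1), (k, n, d, w, 35), (k, n, m, a, 7), (k, n, m, s, 1), (k, n, m, w, 35), (v, m, u, x, 11), (v, m, x, x, 11), (v, n, u, x, 11), (v, n, x, x, 11)}.
Projecting to B, G, A (14 duplicate(s) eliminated): {(a, k, b), (a, k, n), (s, k, b), (s, k, n), (w, k, b), (w, k, n), (x, v, m), (x, v, n)}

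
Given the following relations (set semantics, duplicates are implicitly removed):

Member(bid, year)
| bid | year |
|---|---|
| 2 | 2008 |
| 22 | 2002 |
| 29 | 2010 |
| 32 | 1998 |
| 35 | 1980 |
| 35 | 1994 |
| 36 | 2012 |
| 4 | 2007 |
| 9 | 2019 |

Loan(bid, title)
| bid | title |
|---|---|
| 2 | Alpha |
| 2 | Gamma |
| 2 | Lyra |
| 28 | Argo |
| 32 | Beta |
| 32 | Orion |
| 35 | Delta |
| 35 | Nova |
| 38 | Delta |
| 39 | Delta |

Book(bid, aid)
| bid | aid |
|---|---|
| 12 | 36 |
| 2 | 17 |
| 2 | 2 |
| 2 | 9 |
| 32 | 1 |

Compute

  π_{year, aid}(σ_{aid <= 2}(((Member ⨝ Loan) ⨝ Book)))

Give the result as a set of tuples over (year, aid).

Natural join on bid: {(2, 2008, Alpha), (2, 2008, Gamma), (2, 2008, Lyra), (32, 1998, Beta), (32, 1998, Orion), (35, 1980, Delta), (35, 1980, Nova), (35, 1994, Delta), (35, 1994, Nova)}
Natural join on bid: {(2, 2008, Alpha, 17), (2, 2008, Alpha, 2), (2, 2008, Alpha, 9), (2, 2008, Gamma, 17), (2, 2008, Gamma, 2), (2, 2008, Gamma, 9), (2, 2008, Lyra, 17), (2, 2008, Lyra, 2), (2, 2008, Lyra, 9), (32, 1998, Beta, 1), (32, 1998, Orion, 1)}
Selection aid <= 2: {(2, 2008, Alpha, 2), (2, 2008, Gamma, 2), (2, 2008, Lyra, 2), (32, 1998, Beta, 1), (32, 1998, Orion, 1)}
π[year, aid]: project onto (year, aid) (3 duplicate(s) eliminated) → {(1998, 1), (2008, 2)}

{(1998, 1), (2008, 2)}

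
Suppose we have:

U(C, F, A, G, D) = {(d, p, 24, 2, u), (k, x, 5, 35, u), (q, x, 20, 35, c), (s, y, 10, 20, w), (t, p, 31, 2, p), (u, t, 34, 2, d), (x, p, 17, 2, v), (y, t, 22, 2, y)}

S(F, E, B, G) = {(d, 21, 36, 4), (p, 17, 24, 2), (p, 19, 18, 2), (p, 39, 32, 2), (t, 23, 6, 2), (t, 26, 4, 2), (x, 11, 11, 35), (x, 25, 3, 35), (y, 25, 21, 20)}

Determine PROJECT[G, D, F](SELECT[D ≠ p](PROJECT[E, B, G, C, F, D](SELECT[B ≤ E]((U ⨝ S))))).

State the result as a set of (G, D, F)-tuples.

Joining U and S on F, G yields {(d, p, 24, 2, u, 17, 24), (d, p, 24, 2, u, 19, 18), (d, p, 24, 2, u, 39, 32), (k, x, 5, 35, u, 11, 11), (k, x, 5, 35, u, 25, 3), (q, x, 20, 35, c, 11, 11), (q, x, 20, 35, c, 25, 3), (s, y, 10, 20, w, 25, 21), (t, p, 31, 2, p, 17, 24), (t, p, 31, 2, p, 19, 18), (t, p, 31, 2, p, 39, 32), (u, t, 34, 2, d, 23, 6), (u, t, 34, 2, d, 26, 4), (x, p, 17, 2, v, 17, 24), (x, p, 17, 2, v, 19, 18), (x, p, 17, 2, v, 39, 32), (y, t, 22, 2, y, 23, 6), (y, t, 22, 2, y, 26, 4)}.
σ[B ≤ E]: keep tuples satisfying B ≤ E → {(d, p, 24, 2, u, 19, 18), (d, p, 24, 2, u, 39, 32), (k, x, 5, 35, u, 11, 11), (k, x, 5, 35, u, 25, 3), (q, x, 20, 35, c, 11, 11), (q, x, 20, 35, c, 25, 3), (s, y, 10, 20, w, 25, 21), (t, p, 31, 2, p, 19, 18), (t, p, 31, 2, p, 39, 32), (u, t, 34, 2, d, 23, 6), (u, t, 34, 2, d, 26, 4), (x, p, 17, 2, v, 19, 18), (x, p, 17, 2, v, 39, 32), (y, t, 22, 2, y, 23, 6), (y, t, 22, 2, y, 26, 4)}
π[E, B, G, C, F, D]: project onto (E, B, G, C, F, D) → {(11, 11, 35, k, x, u), (11, 11, 35, q, x, c), (19, 18, 2, d, p, u), (19, 18, 2, t, p, p), (19, 18, 2, x, p, v), (23, 6, 2, u, t, d), (23, 6, 2, y, t, y), (25, 21, 20, s, y, w), (25, 3, 35, k, x, u), (25, 3, 35, q, x, c), (26, 4, 2, u, t, d), (26, 4, 2, y, t, y), (39, 32, 2, d, p, u), (39, 32, 2, t, p, p), (39, 32, 2, x, p, v)}
σ[D ≠ p]: keep tuples satisfying D ≠ p → {(11, 11, 35, k, x, u), (11, 11, 35, q, x, c), (19, 18, 2, d, p, u), (19, 18, 2, x, p, v), (23, 6, 2, u, t, d), (23, 6, 2, y, t, y), (25, 21, 20, s, y, w), (25, 3, 35, k, x, u), (25, 3, 35, q, x, c), (26, 4, 2, u, t, d), (26, 4, 2, y, t, y), (39, 32, 2, d, p, u), (39, 32, 2, x, p, v)}
π[G, D, F]: project onto (G, D, F) (6 duplicate(s) eliminated) → {(2, d, t), (2, u, p), (2, v, p), (2, y, t), (20, w, y), (35, c, x), (35, u, x)}

{(2, d, t), (2, u, p), (2, v, p), (2, y, t), (20, w, y), (35, c, x), (35, u, x)}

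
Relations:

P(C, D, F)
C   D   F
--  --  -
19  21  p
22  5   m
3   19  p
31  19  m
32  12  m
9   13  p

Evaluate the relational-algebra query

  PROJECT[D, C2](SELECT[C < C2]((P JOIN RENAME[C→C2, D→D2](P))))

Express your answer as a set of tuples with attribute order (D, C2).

ρ[C→C2, D→D2]: schema becomes (C2, D2, F); tuples unchanged.
P ⋈ RENAME[C→C2, D→D2](P) (natural join on F): {(19, 21, p, 19, 21), (19, 21, p, 3, 19), (19, 21, p, 9, 13), (22, 5, m, 22, 5), (22, 5, m, 31, 19), (22, 5, m, 32, 12), (3, 19, p, 19, 21), (3, 19, p, 3, 19), (3, 19, p, 9, 13), (31, 19, m, 22, 5), (31, 19, m, 31, 19), (31, 19, m, 32, 12), (32, 12, m, 22, 5), (32, 12, m, 31, 19), (32, 12, m, 32, 12), (9, 13, p, 19, 21), (9, 13, p, 3, 19), (9, 13, p, 9, 13)}
σ[C < C2]: keep tuples satisfying C < C2 → {(22, 5, m, 31, 19), (22, 5, m, 32, 12), (3, 19, p, 19, 21), (3, 19, p, 9, 13), (31, 19, m, 32, 12), (9, 13, p, 19, 21)}
π_{D, C2} gives {(13, 19), (19, 19), (19, 32), (19, 9), (5, 31), (5, 32)}.

{(13, 19), (19, 19), (19, 32), (19, 9), (5, 31), (5, 32)}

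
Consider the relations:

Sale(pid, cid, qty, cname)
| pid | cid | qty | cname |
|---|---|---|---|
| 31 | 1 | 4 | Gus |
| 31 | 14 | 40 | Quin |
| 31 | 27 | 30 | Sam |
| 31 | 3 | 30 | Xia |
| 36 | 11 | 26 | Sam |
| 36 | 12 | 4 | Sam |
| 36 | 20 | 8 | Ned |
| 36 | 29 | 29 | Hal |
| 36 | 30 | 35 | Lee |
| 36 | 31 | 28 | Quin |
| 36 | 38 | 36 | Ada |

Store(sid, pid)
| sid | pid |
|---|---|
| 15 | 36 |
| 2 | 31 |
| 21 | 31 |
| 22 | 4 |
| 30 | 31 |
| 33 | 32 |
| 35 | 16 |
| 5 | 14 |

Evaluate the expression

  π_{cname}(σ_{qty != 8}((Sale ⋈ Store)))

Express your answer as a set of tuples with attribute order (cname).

{Ada, Gus, Hal, Lee, Quin, Sam, Xia}

Natural join on pid: {(31, 1, 4, Gus, 2), (31, 1, 4, Gus, 21), (31, 1, 4, Gus, 30), (31, 14, 40, Quin, 2), (31, 14, 40, Quin, 21), (31, 14, 40, Quin, 30), (31, 27, 30, Sam, 2), (31, 27, 30, Sam, 21), (31, 27, 30, Sam, 30), (31, 3, 30, Xia, 2), (31, 3, 30, Xia, 21), (31, 3, 30, Xia, 30), (36, 11, 26, Sam, 15), (36, 12, 4, Sam, 15), (36, 20, 8, Ned, 15), (36, 29, 29, Hal, 15), (36, 30, 35, Lee, 15), (36, 31, 28, Quin, 15), (36, 38, 36, Ada, 15)}
σ[qty != 8]: keep tuples satisfying qty != 8 → {(31, 1, 4, Gus, 2), (31, 1, 4, Gus, 21), (31, 1, 4, Gus, 30), (31, 14, 40, Quin, 2), (31, 14, 40, Quin, 21), (31, 14, 40, Quin, 30), (31, 27, 30, Sam, 2), (31, 27, 30, Sam, 21), (31, 27, 30, Sam, 30), (31, 3, 30, Xia, 2), (31, 3, 30, Xia, 21), (31, 3, 30, Xia, 30), (36, 11, 26, Sam, 15), (36, 12, 4, Sam, 15), (36, 29, 29, Hal, 15), (36, 30, 35, Lee, 15), (36, 31, 28, Quin, 15), (36, 38, 36, Ada, 15)}
Keep only column(s) cname (11 duplicate(s) eliminated): {Ada, Gus, Hal, Lee, Quin, Sam, Xia}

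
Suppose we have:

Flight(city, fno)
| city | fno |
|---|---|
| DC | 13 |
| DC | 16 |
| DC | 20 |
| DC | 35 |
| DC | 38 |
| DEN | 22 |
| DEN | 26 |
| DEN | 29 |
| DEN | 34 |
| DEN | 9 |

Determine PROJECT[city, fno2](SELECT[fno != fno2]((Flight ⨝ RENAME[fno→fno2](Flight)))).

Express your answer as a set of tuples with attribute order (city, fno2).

{(DC, 13), (DC, 16), (DC, 20), (DC, 35), (DC, 38), (DEN, 22), (DEN, 26), (DEN, 29), (DEN, 34), (DEN, 9)}

ρ[fno→fno2]: schema becomes (city, fno2); tuples unchanged.
Natural join on city: {(DC, 13, 13), (DC, 13, 16), (DC, 13, 20), (DC, 13, 35), (DC, 13, 38), (DC, 16, 13), (DC, 16, 16), (DC, 16, 20), (DC, 16, 35), (DC, 16, 38), (DC, 20, 13), (DC, 20, 16), (DC, 20, 20), (DC, 20, 35), (DC, 20, 38), (DC, 35, 13), (DC, 35, 16), (DC, 35, 20), (DC, 35, 35), (DC, 35, 38), (DC, 38, 13), (DC, 38, 16), (DC, 38, 20), (DC, 38, 35), (DC, 38, 38), (DEN, 22, 22), (DEN, 22, 26), (DEN, 22, 29), (DEN, 22, 34), (DEN, 22, 9), (DEN, 26, 22), (DEN, 26, 26), (DEN, 26, 29), (DEN, 26, 34), (DEN, 26, 9), (DEN, 29, 22), (DEN, 29, 26), (DEN, 29, 29), (DEN, 29, 34), (DEN, 29, 9), (DEN, 34, 22), (DEN, 34, 26), (DEN, 34, 29), (DEN, 34, 34), (DEN, 34, 9), (DEN, 9, 22), (DEN, 9, 26), (DEN, 9, 29), (DEN, 9, 34), (DEN, 9, 9)}
σ[fno != fno2]: keep tuples satisfying fno != fno2 → {(DC, 13, 16), (DC, 13, 20), (DC, 13, 35), (DC, 13, 38), (DC, 16, 13), (DC, 16, 20), (DC, 16, 35), (DC, 16, 38), (DC, 20, 13), (DC, 20, 16), (DC, 20, 35), (DC, 20, 38), (DC, 35, 13), (DC, 35, 16), (DC, 35, 20), (DC, 35, 38), (DC, 38, 13), (DC, 38, 16), (DC, 38, 20), (DC, 38, 35), (DEN, 22, 26), (DEN, 22, 29), (DEN, 22, 34), (DEN, 22, 9), (DEN, 26, 22), (DEN, 26, 29), (DEN, 26, 34), (DEN, 26, 9), (DEN, 29, 22), (DEN, 29, 26), (DEN, 29, 34), (DEN, 29, 9), (DEN, 34, 22), (DEN, 34, 26), (DEN, 34, 29), (DEN, 34, 9), (DEN, 9, 22), (DEN, 9, 26), (DEN, 9, 29), (DEN, 9, 34)}
π_{city, fno2} gives {(DC, 13), (DC, 16), (DC, 20), (DC, 35), (DC, 38), (DEN, 22), (DEN, 26), (DEN, 29), (DEN, 34), (DEN, 9)} (30 duplicate(s) eliminated).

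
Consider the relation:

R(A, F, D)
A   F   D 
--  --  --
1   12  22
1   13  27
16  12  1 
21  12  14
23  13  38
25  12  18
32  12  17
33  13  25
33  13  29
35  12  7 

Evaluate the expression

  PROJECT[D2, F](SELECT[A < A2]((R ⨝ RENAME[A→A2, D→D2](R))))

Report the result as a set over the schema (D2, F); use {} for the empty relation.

{(1, 12), (14, 12), (17, 12), (18, 12), (25, 13), (29, 13), (38, 13), (7, 12)}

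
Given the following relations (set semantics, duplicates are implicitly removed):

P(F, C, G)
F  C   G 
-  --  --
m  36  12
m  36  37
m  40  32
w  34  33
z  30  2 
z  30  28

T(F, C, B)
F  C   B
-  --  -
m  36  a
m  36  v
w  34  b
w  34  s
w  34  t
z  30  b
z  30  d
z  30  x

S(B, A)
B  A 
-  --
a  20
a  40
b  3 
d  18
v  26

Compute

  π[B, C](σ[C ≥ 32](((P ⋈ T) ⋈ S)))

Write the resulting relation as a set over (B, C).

{(a, 36), (b, 34), (v, 36)}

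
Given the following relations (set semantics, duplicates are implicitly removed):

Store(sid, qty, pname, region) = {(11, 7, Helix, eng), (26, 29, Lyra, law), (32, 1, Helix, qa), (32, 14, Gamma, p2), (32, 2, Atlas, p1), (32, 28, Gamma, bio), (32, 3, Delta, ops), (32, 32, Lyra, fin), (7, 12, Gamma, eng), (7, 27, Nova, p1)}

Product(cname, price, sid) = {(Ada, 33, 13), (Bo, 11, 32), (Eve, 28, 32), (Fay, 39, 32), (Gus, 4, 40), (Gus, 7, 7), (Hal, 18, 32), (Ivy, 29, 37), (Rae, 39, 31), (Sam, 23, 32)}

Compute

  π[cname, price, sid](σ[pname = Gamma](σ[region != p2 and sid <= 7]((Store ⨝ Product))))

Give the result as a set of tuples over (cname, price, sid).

{(Gus, 7, 7)}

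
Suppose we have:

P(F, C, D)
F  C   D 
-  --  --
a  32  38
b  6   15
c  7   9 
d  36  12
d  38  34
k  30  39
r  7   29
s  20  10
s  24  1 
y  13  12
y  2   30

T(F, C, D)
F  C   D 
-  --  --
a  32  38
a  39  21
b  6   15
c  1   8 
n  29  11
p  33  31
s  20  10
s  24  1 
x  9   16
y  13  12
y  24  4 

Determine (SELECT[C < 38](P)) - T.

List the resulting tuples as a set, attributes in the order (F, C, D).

Selection C < 38: {(a, 32, 38), (b, 6, 15), (c, 7, 9), (d, 36, 12), (k, 30, 39), (r, 7, 29), (s, 20, 10), (s, 24, 1), (y, 13, 12), (y, 2, 30)}
Taking the difference: {(c, 7, 9), (d, 36, 12), (k, 30, 39), (r, 7, 29), (y, 2, 30)}

{(c, 7, 9), (d, 36, 12), (k, 30, 39), (r, 7, 29), (y, 2, 30)}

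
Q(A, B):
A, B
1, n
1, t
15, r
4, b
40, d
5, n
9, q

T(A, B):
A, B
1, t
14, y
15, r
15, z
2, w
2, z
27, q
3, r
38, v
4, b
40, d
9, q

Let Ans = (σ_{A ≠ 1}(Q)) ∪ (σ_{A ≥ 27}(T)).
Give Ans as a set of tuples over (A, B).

{(15, r), (27, q), (38, v), (4, b), (40, d), (5, n), (9, q)}

Apply σ_{A ≠ 1}; surviving tuples: {(15, r), (4, b), (40, d), (5, n), (9, q)}
Apply σ_{A ≥ 27}; surviving tuples: {(27, q), (38, v), (40, d)}
Union: {(15, r), (4, b), (40, d), (5, n), (9, q)} with {(27, q), (38, v), (40, d)} → {(15, r), (27, q), (38, v), (4, b), (40, d), (5, n), (9, q)}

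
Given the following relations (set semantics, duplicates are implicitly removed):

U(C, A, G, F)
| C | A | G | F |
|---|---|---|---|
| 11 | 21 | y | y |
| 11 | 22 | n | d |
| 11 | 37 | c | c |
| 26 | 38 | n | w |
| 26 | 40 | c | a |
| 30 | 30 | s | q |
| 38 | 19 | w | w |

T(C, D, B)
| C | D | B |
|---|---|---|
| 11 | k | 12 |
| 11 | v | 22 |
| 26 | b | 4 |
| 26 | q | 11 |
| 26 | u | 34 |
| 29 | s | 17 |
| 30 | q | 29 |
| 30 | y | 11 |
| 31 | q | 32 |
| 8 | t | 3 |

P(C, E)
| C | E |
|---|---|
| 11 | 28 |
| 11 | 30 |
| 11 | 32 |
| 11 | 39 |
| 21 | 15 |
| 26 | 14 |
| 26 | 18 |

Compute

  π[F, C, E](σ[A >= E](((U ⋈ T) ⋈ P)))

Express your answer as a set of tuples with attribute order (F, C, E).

U ⋈ T (natural join on C): {(11, 21, y, y, k, 12), (11, 21, y, y, v, 22), (11, 22, n, d, k, 12), (11, 22, n, d, v, 22), (11, 37, c, c, k, 12), (11, 37, c, c, v, 22), (26, 38, n, w, b, 4), (26, 38, n, w, q, 11), (26, 38, n, w, u, 34), (26, 40, c, a, b, 4), (26, 40, c, a, q, 11), (26, 40, c, a, u, 34), (30, 30, s, q, q, 29), (30, 30, s, q, y, 11)}
(U ⋈ T) ⋈ P (natural join on C): {(11, 21, y, y, k, 12, 28), (11, 21, y, y, k, 12, 30), (11, 21, y, y, k, 12, 32), (11, 21, y, y, k, 12, 39), (11, 21, y, y, v, 22, 28), (11, 21, y, y, v, 22, 30), (11, 21, y, y, v, 22, 32), (11, 21, y, y, v, 22, 39), (11, 22, n, d, k, 12, 28), (11, 22, n, d, k, 12, 30), (11, 22, n, d, k, 12, 32), (11, 22, n, d, k, 12, 39), (11, 22, n, d, v, 22, 28), (11, 22, n, d, v, 22, 30), (11, 22, n, d, v, 22, 32), (11, 22, n, d, v, 22, 39), (11, 37, c, c, k, 12, 28), (11, 37, c, c, k, 12, 30), (11, 37, c, c, k, 12, 32), (11, 37, c, c, k, 12, 39), (11, 37, c, c, v, 22, 28), (11, 37, c, c, v, 22, 30), (11, 37, c, c, v, 22, 32), (11, 37, c, c, v, 22, 39), (26, 38, n, w, b, 4, 14), (26, 38, n, w, b, 4, 18), (26, 38, n, w, q, 11, 14), (26, 38, n, w, q, 11, 18), (26, 38, n, w, u, 34, 14), (26, 38, n, w, u, 34, 18), (26, 40, c, a, b, 4, 14), (26, 40, c, a, b, 4, 18), (26, 40, c, a, q, 11, 14), (26, 40, c, a, q, 11, 18), (26, 40, c, a, u, 34, 14), (26, 40, c, a, u, 34, 18)}
Apply σ_{A >= E}; surviving tuples: {(11, 37, c, c, k, 12, 28), (11, 37, c, c, k, 12, 30), (11, 37, c, c, k, 12, 32), (11, 37, c, c, v, 22, 28), (11, 37, c, c, v, 22, 30), (11, 37, c, c, v, 22, 32), (26, 38, n, w, b, 4, 14), (26, 38, n, w, b, 4, 18), (26, 38, n, w, q, 11, 14), (26, 38, n, w, q, 11, 18), (26, 38, n, w, u, 34, 14), (26, 38, n, w, u, 34, 18), (26, 40, c, a, b, 4, 14), (26, 40, c, a, b, 4, 18), (26, 40, c, a, q, 11, 14), (26, 40, c, a, q, 11, 18), (26, 40, c, a, u, 34, 14), (26, 40, c, a, u, 34, 18)}
Keep only column(s) F, C, E (11 duplicate(s) eliminated): {(a, 26, 14), (a, 26, 18), (c, 11, 28), (c, 11, 30), (c, 11, 32), (w, 26, 14), (w, 26, 18)}

{(a, 26, 14), (a, 26, 18), (c, 11, 28), (c, 11, 30), (c, 11, 32), (w, 26, 14), (w, 26, 18)}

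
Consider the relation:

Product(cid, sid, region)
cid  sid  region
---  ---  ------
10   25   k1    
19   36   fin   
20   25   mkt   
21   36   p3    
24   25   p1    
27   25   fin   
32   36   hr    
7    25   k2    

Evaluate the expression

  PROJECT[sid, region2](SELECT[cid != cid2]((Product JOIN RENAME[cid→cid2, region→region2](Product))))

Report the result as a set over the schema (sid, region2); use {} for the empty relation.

ρ[cid→cid2, region→region2]: schema becomes (cid2, sid, region2); tuples unchanged.
Product ⋈ RENAME[cid→cid2, region→region2](Product) (natural join on sid): {(10, 25, k1, 10, k1), (10, 25, k1, 20, mkt), (10, 25, k1, 24, p1), (10, 25, k1, 27, fin), (10, 25, k1, 7, k2), (19, 36, fin, 19, fin), (19, 36, fin, 21, p3), (19, 36, fin, 32, hr), (20, 25, mkt, 10, k1), (20, 25, mkt, 20, mkt), (20, 25, mkt, 24, p1), (20, 25, mkt, 27, fin), (20, 25, mkt, 7, k2), (21, 36, p3, 19, fin), (21, 36, p3, 21, p3), (21, 36, p3, 32, hr), (24, 25, p1, 10, k1), (24, 25, p1, 20, mkt), (24, 25, p1, 24, p1), (24, 25, p1, 27, fin), (24, 25, p1, 7, k2), (27, 25, fin, 10, k1), (27, 25, fin, 20, mkt), (27, 25, fin, 24, p1), (27, 25, fin, 27, fin), (27, 25, fin, 7, k2), (32, 36, hr, 19, fin), (32, 36, hr, 21, p3), (32, 36, hr, 32, hr), (7, 25, k2, 10, k1), (7, 25, k2, 20, mkt), (7, 25, k2, 24, p1), (7, 25, k2, 27, fin), (7, 25, k2, 7, k2)}
Selection cid != cid2: {(10, 25, k1, 20, mkt), (10, 25, k1, 24, p1), (10, 25, k1, 27, fin), (10, 25, k1, 7, k2), (19, 36, fin, 21, p3), (19, 36, fin, 32, hr), (20, 25, mkt, 10, k1), (20, 25, mkt, 24, p1), (20, 25, mkt, 27, fin), (20, 25, mkt, 7, k2), (21, 36, p3, 19, fin), (21, 36, p3, 32, hr), (24, 25, p1, 10, k1), (24, 25, p1, 20, mkt), (24, 25, p1, 27, fin), (24, 25, p1, 7, k2), (27, 25, fin, 10, k1), (27, 25, fin, 20, mkt), (27, 25, fin, 24, p1), (27, 25, fin, 7, k2), (32, 36, hr, 19, fin), (32, 36, hr, 21, p3), (7, 25, k2, 10, k1), (7, 25, k2, 20, mkt), (7, 25, k2, 24, p1), (7, 25, k2, 27, fin)}
Keep only column(s) sid, region2 (18 duplicate(s) eliminated): {(25, fin), (25, k1), (25, k2), (25, mkt), (25, p1), (36, fin), (36, hr), (36, p3)}

{(25, fin), (25, k1), (25, k2), (25, mkt), (25, p1), (36, fin), (36, hr), (36, p3)}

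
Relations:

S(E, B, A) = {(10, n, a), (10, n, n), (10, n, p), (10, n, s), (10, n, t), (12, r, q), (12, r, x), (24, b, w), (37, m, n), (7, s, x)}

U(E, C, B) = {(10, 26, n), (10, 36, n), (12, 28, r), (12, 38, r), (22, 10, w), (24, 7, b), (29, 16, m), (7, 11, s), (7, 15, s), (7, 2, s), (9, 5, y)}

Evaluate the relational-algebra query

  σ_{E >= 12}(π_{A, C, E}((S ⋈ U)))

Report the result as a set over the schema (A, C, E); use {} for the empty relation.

Joining S and U on E, B yields {(10, n, a, 26), (10, n, a, 36), (10, n, n, 26), (10, n, n, 36), (10, n, p, 26), (10, n, p, 36), (10, n, s, 26), (10, n, s, 36), (10, n, t, 26), (10, n, t, 36), (12, r, q, 28), (12, r, q, 38), (12, r, x, 28), (12, r, x, 38), (24, b, w, 7), (7, s, x, 11), (7, s, x, 15), (7, s, x, 2)}.
π_{A, C, E} gives {(a, 26, 10), (a, 36, 10), (n, 26, 10), (n, 36, 10), (p, 26, 10), (p, 36, 10), (q, 28, 12), (q, 38, 12), (s, 26, 10), (s, 36, 10), (t, 26, 10), (t, 36, 10), (w, 7, 24), (x, 11, 7), (x, 15, 7), (x, 2, 7), (x, 28, 12), (x, 38, 12)}.
Apply σ_{E >= 12}; surviving tuples: {(q, 28, 12), (q, 38, 12), (w, 7, 24), (x, 28, 12), (x, 38, 12)}

{(q, 28, 12), (q, 38, 12), (w, 7, 24), (x, 28, 12), (x, 38, 12)}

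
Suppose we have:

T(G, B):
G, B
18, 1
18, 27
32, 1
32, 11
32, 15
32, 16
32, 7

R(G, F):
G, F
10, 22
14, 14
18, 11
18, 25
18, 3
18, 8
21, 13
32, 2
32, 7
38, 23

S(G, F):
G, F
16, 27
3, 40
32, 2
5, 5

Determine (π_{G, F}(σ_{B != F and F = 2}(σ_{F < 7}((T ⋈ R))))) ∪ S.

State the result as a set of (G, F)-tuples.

{(16, 27), (3, 40), (32, 2), (5, 5)}

Joining T and R on G yields {(18, 1, 11), (18, 1, 25), (18, 1, 3), (18, 1, 8), (18, 27, 11), (18, 27, 25), (18, 27, 3), (18, 27, 8), (32, 1, 2), (32, 1, 7), (32, 11, 2), (32, 11, 7), (32, 15, 2), (32, 15, 7), (32, 16, 2), (32, 16, 7), (32, 7, 2), (32, 7, 7)}.
Selection F < 7: {(18, 1, 3), (18, 27, 3), (32, 1, 2), (32, 11, 2), (32, 15, 2), (32, 16, 2), (32, 7, 2)}
Selection B != F and F = 2: {(32, 1, 2), (32, 11, 2), (32, 15, 2), (32, 16, 2), (32, 7, 2)}
Keep only column(s) G, F (4 duplicate(s) eliminated): {(32, 2)}
Set union of the two operands is {(16, 27), (3, 40), (32, 2), (5, 5)}.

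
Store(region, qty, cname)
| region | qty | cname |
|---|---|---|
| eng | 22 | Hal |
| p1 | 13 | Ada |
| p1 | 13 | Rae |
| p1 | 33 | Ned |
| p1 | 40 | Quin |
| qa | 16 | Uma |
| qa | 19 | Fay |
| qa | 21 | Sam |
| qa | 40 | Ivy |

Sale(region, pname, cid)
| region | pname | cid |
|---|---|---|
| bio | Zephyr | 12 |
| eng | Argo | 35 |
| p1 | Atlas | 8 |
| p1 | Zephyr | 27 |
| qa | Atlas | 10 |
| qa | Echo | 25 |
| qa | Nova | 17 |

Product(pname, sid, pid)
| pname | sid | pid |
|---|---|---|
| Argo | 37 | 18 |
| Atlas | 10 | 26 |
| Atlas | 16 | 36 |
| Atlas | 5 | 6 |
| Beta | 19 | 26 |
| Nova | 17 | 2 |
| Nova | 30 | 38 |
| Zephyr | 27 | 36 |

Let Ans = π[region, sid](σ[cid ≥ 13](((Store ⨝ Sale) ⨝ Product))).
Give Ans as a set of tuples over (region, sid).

{(eng, 37), (p1, 27), (qa, 17), (qa, 30)}

Natural join on region: {(eng, 22, Hal, Argo, 35), (p1, 13, Ada, Atlas, 8), (p1, 13, Ada, Zephyr, 27), (p1, 13, Rae, Atlas, 8), (p1, 13, Rae, Zephyr, 27), (p1, 33, Ned, Atlas, 8), (p1, 33, Ned, Zephyr, 27), (p1, 40, Quin, Atlas, 8), (p1, 40, Quin, Zephyr, 27), (qa, 16, Uma, Atlas, 10), (qa, 16, Uma, Echo, 25), (qa, 16, Uma, Nova, 17), (qa, 19, Fay, Atlas, 10), (qa, 19, Fay, Echo, 25), (qa, 19, Fay, Nova, 17), (qa, 21, Sam, Atlas, 10), (qa, 21, Sam, Echo, 25), (qa, 21, Sam, Nova, 17), (qa, 40, Ivy, Atlas, 10), (qa, 40, Ivy, Echo, 25), (qa, 40, Ivy, Nova, 17)}
Natural join on pname: {(eng, 22, Hal, Argo, 35, 37, 18), (p1, 13, Ada, Atlas, 8, 10, 26), (p1, 13, Ada, Atlas, 8, 16, 36), (p1, 13, Ada, Atlas, 8, 5, 6), (p1, 13, Ada, Zephyr, 27, 27, 36), (p1, 13, Rae, Atlas, 8, 10, 26), (p1, 13, Rae, Atlas, 8, 16, 36), (p1, 13, Rae, Atlas, 8, 5, 6), (p1, 13, Rae, Zephyr, 27, 27, 36), (p1, 33, Ned, Atlas, 8, 10, 26), (p1, 33, Ned, Atlas, 8, 16, 36), (p1, 33, Ned, Atlas, 8, 5, 6), (p1, 33, Ned, Zephyr, 27, 27, 36), (p1, 40, Quin, Atlas, 8, 10, 26), (p1, 40, Quin, Atlas, 8, 16, 36), (p1, 40, Quin, Atlas, 8, 5, 6), (p1, 40, Quin, Zephyr, 27, 27, 36), (qa, 16, Uma, Atlas, 10, 10, 26), (qa, 16, Uma, Atlas, 10, 16, 36), (qa, 16, Uma, Atlas, 10, 5, 6), (qa, 16, Uma, Nova, 17, 17, 2), (qa, 16, Uma, Nova, 17, 30, 38), (qa, 19, Fay, Atlas, 10, 10, 26), (qa, 19, Fay, Atlas, 10, 16, 36), (qa, 19, Fay, Atlas, 10, 5, 6), (qa, 19, Fay, Nova, 17, 17, 2), (qa, 19, Fay, Nova, 17, 30, 38), (qa, 21, Sam, Atlas, 10, 10, 26), (qa, 21, Sam, Atlas, 10, 16, 36), (qa, 21, Sam, Atlas, 10, 5, 6), (qa, 21, Sam, Nova, 17, 17, 2), (qa, 21, Sam, Nova, 17, 30, 38), (qa, 40, Ivy, Atlas, 10, 10, 26), (qa, 40, Ivy, Atlas, 10, 16, 36), (qa, 40, Ivy, Atlas, 10, 5, 6), (qa, 40, Ivy, Nova, 17, 17, 2), (qa, 40, Ivy, Nova, 17, 30, 38)}
Filtering on cid ≥ 13 leaves {(eng, 22, Hal, Argo, 35, 37, 18), (p1, 13, Ada, Zephyr, 27, 27, 36), (p1, 13, Rae, Zephyr, 27, 27, 36), (p1, 33, Ned, Zephyr, 27, 27, 36), (p1, 40, Quin, Zephyr, 27, 27, 36), (qa, 16, Uma, Nova, 17, 17, 2), (qa, 16, Uma, Nova, 17, 30, 38), (qa, 19, Fay, Nova, 17, 17, 2), (qa, 19, Fay, Nova, 17, 30, 38), (qa, 21, Sam, Nova, 17, 17, 2), (qa, 21, Sam, Nova, 17, 30, 38), (qa, 40, Ivy, Nova, 17, 17, 2), (qa, 40, Ivy, Nova, 17, 30, 38)}.
Projecting to region, sid (9 duplicate(s) eliminated): {(eng, 37), (p1, 27), (qa, 17), (qa, 30)}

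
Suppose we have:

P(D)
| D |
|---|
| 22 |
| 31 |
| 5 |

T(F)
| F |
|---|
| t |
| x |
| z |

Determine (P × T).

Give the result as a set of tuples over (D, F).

{(22, t), (22, x), (22, z), (31, t), (31, x), (31, z), (5, t), (5, x), (5, z)}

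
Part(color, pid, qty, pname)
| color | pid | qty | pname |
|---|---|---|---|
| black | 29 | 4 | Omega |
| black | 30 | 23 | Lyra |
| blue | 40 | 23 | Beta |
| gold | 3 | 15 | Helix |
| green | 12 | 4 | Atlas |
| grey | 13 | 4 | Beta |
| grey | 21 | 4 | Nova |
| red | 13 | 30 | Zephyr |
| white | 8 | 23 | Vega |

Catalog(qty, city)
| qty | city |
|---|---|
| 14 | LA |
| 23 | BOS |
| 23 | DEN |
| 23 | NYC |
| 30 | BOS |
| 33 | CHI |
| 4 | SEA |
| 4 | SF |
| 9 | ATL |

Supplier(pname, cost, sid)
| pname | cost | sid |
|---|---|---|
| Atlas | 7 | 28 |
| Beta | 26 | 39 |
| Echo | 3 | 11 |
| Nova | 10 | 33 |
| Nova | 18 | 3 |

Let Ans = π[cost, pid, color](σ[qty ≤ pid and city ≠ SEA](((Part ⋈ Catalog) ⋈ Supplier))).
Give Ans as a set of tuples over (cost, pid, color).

{(10, 21, grey), (18, 21, grey), (26, 13, grey), (26, 40, blue), (7, 12, green)}

Joining Part and Catalog on qty yields {(black, 29, 4, Omega, SEA), (black, 29, 4, Omega, SF), (black, 30, 23, Lyra, BOS), (black, 30, 23, Lyra, DEN), (black, 30, 23, Lyra, NYC), (blue, 40, 23, Beta, BOS), (blue, 40, 23, Beta, DEN), (blue, 40, 23, Beta, NYC), (green, 12, 4, Atlas, SEA), (green, 12, 4, Atlas, SF), (grey, 13, 4, Beta, SEA), (grey, 13, 4, Beta, SF), (grey, 21, 4, Nova, SEA), (grey, 21, 4, Nova, SF), (red, 13, 30, Zephyr, BOS), (white, 8, 23, Vega, BOS), (white, 8, 23, Vega, DEN), (white, 8, 23, Vega, NYC)}.
Joining (Part ⋈ Catalog) and Supplier on pname yields {(blue, 40, 23, Beta, BOS, 26, 39), (blue, 40, 23, Beta, DEN, 26, 39), (blue, 40, 23, Beta, NYC, 26, 39), (green, 12, 4, Atlas, SEA, 7, 28), (green, 12, 4, Atlas, SF, 7, 28), (grey, 13, 4, Beta, SEA, 26, 39), (grey, 13, 4, Beta, SF, 26, 39), (grey, 21, 4, Nova, SEA, 10, 33), (grey, 21, 4, Nova, SEA, 18, 3), (grey, 21, 4, Nova, SF, 10, 33), (grey, 21, 4, Nova, SF, 18, 3)}.
Apply σ_{qty ≤ pid and city ≠ SEA}; surviving tuples: {(blue, 40, 23, Beta, BOS, 26, 39), (blue, 40, 23, Beta, DEN, 26, 39), (blue, 40, 23, Beta, NYC, 26, 39), (green, 12, 4, Atlas, SF, 7, 28), (grey, 13, 4, Beta, SF, 26, 39), (grey, 21, 4, Nova, SF, 10, 33), (grey, 21, 4, Nova, SF, 18, 3)}
Projecting to cost, pid, color (2 duplicate(s) eliminated): {(10, 21, grey), (18, 21, grey), (26, 13, grey), (26, 40, blue), (7, 12, green)}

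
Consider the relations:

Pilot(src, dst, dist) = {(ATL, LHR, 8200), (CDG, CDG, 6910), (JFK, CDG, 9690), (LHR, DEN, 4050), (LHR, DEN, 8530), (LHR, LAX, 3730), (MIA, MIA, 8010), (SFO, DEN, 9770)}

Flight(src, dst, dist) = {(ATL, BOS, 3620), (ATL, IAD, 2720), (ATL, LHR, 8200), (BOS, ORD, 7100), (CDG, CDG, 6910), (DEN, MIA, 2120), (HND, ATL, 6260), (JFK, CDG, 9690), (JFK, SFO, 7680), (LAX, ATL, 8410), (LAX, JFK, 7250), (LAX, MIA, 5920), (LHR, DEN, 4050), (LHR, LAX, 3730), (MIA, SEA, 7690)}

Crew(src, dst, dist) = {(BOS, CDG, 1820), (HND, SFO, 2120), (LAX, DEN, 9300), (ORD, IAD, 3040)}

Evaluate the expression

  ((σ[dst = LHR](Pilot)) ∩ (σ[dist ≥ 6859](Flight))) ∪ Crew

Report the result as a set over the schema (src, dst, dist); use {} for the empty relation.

{(ATL, LHR, 8200), (BOS, CDG, 1820), (HND, SFO, 2120), (LAX, DEN, 9300), (ORD, IAD, 3040)}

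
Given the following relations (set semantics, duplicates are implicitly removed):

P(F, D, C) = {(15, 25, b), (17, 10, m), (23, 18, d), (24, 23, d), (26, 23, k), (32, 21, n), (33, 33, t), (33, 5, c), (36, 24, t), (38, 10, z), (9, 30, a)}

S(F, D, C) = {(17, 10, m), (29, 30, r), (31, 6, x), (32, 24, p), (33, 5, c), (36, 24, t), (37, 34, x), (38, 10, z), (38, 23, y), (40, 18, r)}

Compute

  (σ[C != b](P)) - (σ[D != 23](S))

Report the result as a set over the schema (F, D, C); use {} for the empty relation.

Apply σ_{C != b}; surviving tuples: {(17, 10, m), (23, 18, d), (24, 23, d), (26, 23, k), (32, 21, n), (33, 33, t), (33, 5, c), (36, 24, t), (38, 10, z), (9, 30, a)}
Apply σ_{D != 23}; surviving tuples: {(17, 10, m), (29, 30, r), (31, 6, x), (32, 24, p), (33, 5, c), (36, 24, t), (37, 34, x), (38, 10, z), (40, 18, r)}
Taking the difference: {(23, 18, d), (24, 23, d), (26, 23, k), (32, 21, n), (33, 33, t), (9, 30, a)}

{(23, 18, d), (24, 23, d), (26, 23, k), (32, 21, n), (33, 33, t), (9, 30, a)}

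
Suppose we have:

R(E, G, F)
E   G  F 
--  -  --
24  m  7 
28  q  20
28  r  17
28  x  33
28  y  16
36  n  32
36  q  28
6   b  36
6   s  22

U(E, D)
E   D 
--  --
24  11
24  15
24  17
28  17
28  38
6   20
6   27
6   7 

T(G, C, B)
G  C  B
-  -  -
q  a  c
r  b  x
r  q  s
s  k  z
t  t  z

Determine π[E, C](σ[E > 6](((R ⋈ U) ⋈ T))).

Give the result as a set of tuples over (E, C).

Natural join on E: {(24, m, 7, 11), (24, m, 7, 15), (24, m, 7, 17), (28, q, 20, 17), (28, q, 20, 38), (28, r, 17, 17), (28, r, 17, 38), (28, x, 33, 17), (28, x, 33, 38), (28, y, 16, 17), (28, y, 16, 38), (6, b, 36, 20), (6, b, 36, 27), (6, b, 36, 7), (6, s, 22, 20), (6, s, 22, 27), (6, s, 22, 7)}
Natural join on G: {(28, q, 20, 17, a, c), (28, q, 20, 38, a, c), (28, r, 17, 17, b, x), (28, r, 17, 17, q, s), (28, r, 17, 38, b, x), (28, r, 17, 38, q, s), (6, s, 22, 20, k, z), (6, s, 22, 27, k, z), (6, s, 22, 7, k, z)}
Selection E > 6: {(28, q, 20, 17, a, c), (28, q, 20, 38, a, c), (28, r, 17, 17, b, x), (28, r, 17, 17, q, s), (28, r, 17, 38, b, x), (28, r, 17, 38, q, s)}
π_{E, C} gives {(28, a), (28, b), (28, q)} (3 duplicate(s) eliminated).

{(28, a), (28, b), (28, q)}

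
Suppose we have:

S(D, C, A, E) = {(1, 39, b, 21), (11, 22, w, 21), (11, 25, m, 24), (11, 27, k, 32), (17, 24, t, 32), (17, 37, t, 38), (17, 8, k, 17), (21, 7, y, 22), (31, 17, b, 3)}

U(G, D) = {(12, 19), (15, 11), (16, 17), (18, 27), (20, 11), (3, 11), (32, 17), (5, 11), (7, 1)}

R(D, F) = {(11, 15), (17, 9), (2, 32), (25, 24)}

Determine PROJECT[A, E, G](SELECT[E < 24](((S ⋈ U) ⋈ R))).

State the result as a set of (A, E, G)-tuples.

{(k, 17, 16), (k, 17, 32), (w, 21, 15), (w, 21, 20), (w, 21, 3), (w, 21, 5)}

Natural join on D: {(1, 39, b, 21, 7), (11, 22, w, 21, 15), (11, 22, w, 21, 20), (11, 22, w, 21, 3), (11, 22, w, 21, 5), (11, 25, m, 24, 15), (11, 25, m, 24, 20), (11, 25, m, 24, 3), (11, 25, m, 24, 5), (11, 27, k, 32, 15), (11, 27, k, 32, 20), (11, 27, k, 32, 3), (11, 27, k, 32, 5), (17, 24, t, 32, 16), (17, 24, t, 32, 32), (17, 37, t, 38, 16), (17, 37, t, 38, 32), (17, 8, k, 17, 16), (17, 8, k, 17, 32)}
Natural join on D: {(11, 22, w, 21, 15, 15), (11, 22, w, 21, 20, 15), (11, 22, w, 21, 3, 15), (11, 22, w, 21, 5, 15), (11, 25, m, 24, 15, 15), (11, 25, m, 24, 20, 15), (11, 25, m, 24, 3, 15), (11, 25, m, 24, 5, 15), (11, 27, k, 32, 15, 15), (11, 27, k, 32, 20, 15), (11, 27, k, 32, 3, 15), (11, 27, k, 32, 5, 15), (17, 24, t, 32, 16, 9), (17, 24, t, 32, 32, 9), (17, 37, t, 38, 16, 9), (17, 37, t, 38, 32, 9), (17, 8, k, 17, 16, 9), (17, 8, k, 17, 32, 9)}
Apply σ_{E < 24}; surviving tuples: {(11, 22, w, 21, 15, 15), (11, 22, w, 21, 20, 15), (11, 22, w, 21, 3, 15), (11, 22, w, 21, 5, 15), (17, 8, k, 17, 16, 9), (17, 8, k, 17, 32, 9)}
Projecting to A, E, G: {(k, 17, 16), (k, 17, 32), (w, 21, 15), (w, 21, 20), (w, 21, 3), (w, 21, 5)}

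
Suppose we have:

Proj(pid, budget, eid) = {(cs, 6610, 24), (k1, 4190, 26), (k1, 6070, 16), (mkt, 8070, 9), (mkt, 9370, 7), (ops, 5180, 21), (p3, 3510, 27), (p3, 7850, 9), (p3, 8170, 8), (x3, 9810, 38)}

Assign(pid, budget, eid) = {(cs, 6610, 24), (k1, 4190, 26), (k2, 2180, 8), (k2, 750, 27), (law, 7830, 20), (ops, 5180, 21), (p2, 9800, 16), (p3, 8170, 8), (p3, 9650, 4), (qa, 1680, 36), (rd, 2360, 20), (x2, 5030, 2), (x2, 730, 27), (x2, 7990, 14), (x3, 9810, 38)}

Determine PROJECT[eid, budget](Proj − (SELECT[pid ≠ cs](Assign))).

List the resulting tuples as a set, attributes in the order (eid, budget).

{(16, 6070), (24, 6610), (27, 3510), (7, 9370), (9, 7850), (9, 8070)}

Selection pid ≠ cs: {(k1, 4190, 26), (k2, 2180, 8), (k2, 750, 27), (law, 7830, 20), (ops, 5180, 21), (p2, 9800, 16), (p3, 8170, 8), (p3, 9650, 4), (qa, 1680, 36), (rd, 2360, 20), (x2, 5030, 2), (x2, 730, 27), (x2, 7990, 14), (x3, 9810, 38)}
Taking the difference: {(cs, 6610, 24), (k1, 6070, 16), (mkt, 8070, 9), (mkt, 9370, 7), (p3, 3510, 27), (p3, 7850, 9)}
Projecting to eid, budget: {(16, 6070), (24, 6610), (27, 3510), (7, 9370), (9, 7850), (9, 8070)}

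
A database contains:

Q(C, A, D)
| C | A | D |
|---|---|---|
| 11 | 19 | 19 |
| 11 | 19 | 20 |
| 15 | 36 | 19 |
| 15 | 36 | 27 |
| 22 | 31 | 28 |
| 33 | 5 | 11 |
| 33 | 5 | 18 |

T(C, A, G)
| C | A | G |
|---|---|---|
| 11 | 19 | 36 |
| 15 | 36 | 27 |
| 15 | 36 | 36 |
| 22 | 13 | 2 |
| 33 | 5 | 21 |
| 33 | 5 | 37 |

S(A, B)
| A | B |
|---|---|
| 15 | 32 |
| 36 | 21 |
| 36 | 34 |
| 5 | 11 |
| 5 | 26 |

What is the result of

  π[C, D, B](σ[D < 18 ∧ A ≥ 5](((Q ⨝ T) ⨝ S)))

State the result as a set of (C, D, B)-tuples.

Joining Q and T on C, A yields {(11, 19, 19, 36), (11, 19, 20, 36), (15, 36, 19, 27), (15, 36, 19, 36), (15, 36, 27, 27), (15, 36, 27, 36), (33, 5, 11, 21), (33, 5, 11, 37), (33, 5, 18, 21), (33, 5, 18, 37)}.
Joining (Q ⨝ T) and S on A yields {(15, 36, 19, 27, 21), (15, 36, 19, 27, 34), (15, 36, 19, 36, 21), (15, 36, 19, 36, 34), (15, 36, 27, 27, 21), (15, 36, 27, 27, 34), (15, 36, 27, 36, 21), (15, 36, 27, 36, 34), (33, 5, 11, 21, 11), (33, 5, 11, 21, 26), (33, 5, 11, 37, 11), (33, 5, 11, 37, 26), (33, 5, 18, 21, 11), (33, 5, 18, 21, 26), (33, 5, 18, 37, 11), (33, 5, 18, 37, 26)}.
σ[D < 18 ∧ A ≥ 5]: keep tuples satisfying D < 18 ∧ A ≥ 5 → {(33, 5, 11, 21, 11), (33, 5, 11, 21, 26), (33, 5, 11, 37, 11), (33, 5, 11, 37, 26)}
Keep only column(s) C, D, B (2 duplicate(s) eliminated): {(33, 11, 11), (33, 11, 26)}

{(33, 11, 11), (33, 11, 26)}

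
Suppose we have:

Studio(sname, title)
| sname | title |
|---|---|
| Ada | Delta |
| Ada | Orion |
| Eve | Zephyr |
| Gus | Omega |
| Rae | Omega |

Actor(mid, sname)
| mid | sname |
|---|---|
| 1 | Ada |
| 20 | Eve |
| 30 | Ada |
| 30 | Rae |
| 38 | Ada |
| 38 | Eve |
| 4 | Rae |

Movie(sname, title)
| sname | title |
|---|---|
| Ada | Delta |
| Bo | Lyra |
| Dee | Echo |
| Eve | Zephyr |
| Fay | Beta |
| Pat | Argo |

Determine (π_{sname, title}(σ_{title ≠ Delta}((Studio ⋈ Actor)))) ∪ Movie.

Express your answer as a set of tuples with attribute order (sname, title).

Joining Studio and Actor on sname yields {(Ada, Delta, 1), (Ada, Delta, 30), (Ada, Delta, 38), (Ada, Orion, 1), (Ada, Orion, 30), (Ada, Orion, 38), (Eve, Zephyr, 20), (Eve, Zephyr, 38), (Rae, Omega, 30), (Rae, Omega, 4)}.
Apply σ_{title ≠ Delta}; surviving tuples: {(Ada, Orion, 1), (Ada, Orion, 30), (Ada, Orion, 38), (Eve, Zephyr, 20), (Eve, Zephyr, 38), (Rae, Omega, 30), (Rae, Omega, 4)}
Keep only column(s) sname, title (4 duplicate(s) eliminated): {(Ada, Orion), (Eve, Zephyr), (Rae, Omega)}
Taking the union: {(Ada, Delta), (Ada, Orion), (Bo, Lyra), (Dee, Echo), (Eve, Zephyr), (Fay, Beta), (Pat, Argo), (Rae, Omega)}

{(Ada, Delta), (Ada, Orion), (Bo, Lyra), (Dee, Echo), (Eve, Zephyr), (Fay, Beta), (Pat, Argo), (Rae, Omega)}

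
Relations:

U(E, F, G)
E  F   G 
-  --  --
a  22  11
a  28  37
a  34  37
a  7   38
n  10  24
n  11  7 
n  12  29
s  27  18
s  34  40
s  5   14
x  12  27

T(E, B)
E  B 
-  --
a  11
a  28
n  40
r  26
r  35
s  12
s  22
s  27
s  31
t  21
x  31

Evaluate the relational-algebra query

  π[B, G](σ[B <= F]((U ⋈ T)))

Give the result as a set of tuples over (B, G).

{(11, 11), (11, 37), (12, 18), (12, 40), (22, 18), (22, 40), (27, 18), (27, 40), (28, 37), (31, 40)}

U ⋈ T (natural join on E): {(a, 22, 11, 11), (a, 22, 11, 28), (a, 28, 37, 11), (a, 28, 37, 28), (a, 34, 37, 11), (a, 34, 37, 28), (a, 7, 38, 11), (a, 7, 38, 28), (n, 10, 24, 40), (n, 11, 7, 40), (n, 12, 29, 40), (s, 27, 18, 12), (s, 27, 18, 22), (s, 27, 18, 27), (s, 27, 18, 31), (s, 34, 40, 12), (s, 34, 40, 22), (s, 34, 40, 27), (s, 34, 40, 31), (s, 5, 14, 12), (s, 5, 14, 22), (s, 5, 14, 27), (s, 5, 14, 31), (x, 12, 27, 31)}
Filtering on B <= F leaves {(a, 22, 11, 11), (a, 28, 37, 11), (a, 28, 37, 28), (a, 34, 37, 11), (a, 34, 37, 28), (s, 27, 18, 12), (s, 27, 18, 22), (s, 27, 18, 27), (s, 34, 40, 12), (s, 34, 40, 22), (s, 34, 40, 27), (s, 34, 40, 31)}.
Projecting to B, G (2 duplicate(s) eliminated): {(11, 11), (11, 37), (12, 18), (12, 40), (22, 18), (22, 40), (27, 18), (27, 40), (28, 37), (31, 40)}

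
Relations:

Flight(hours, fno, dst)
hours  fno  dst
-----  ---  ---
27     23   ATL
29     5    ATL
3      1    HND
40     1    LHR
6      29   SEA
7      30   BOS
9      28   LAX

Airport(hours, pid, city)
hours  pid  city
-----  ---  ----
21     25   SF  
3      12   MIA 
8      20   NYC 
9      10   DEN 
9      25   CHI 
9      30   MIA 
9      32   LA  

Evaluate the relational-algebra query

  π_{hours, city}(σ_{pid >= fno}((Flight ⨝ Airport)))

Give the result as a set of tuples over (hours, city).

Joining Flight and Airport on hours yields {(3, 1, HND, 12, MIA), (9, 28, LAX, 10, DEN), (9, 28, LAX, 25, CHI), (9, 28, LAX, 30, MIA), (9, 28, LAX, 32, LA)}.
σ[pid >= fno]: keep tuples satisfying pid >= fno → {(3, 1, HND, 12, MIA), (9, 28, LAX, 30, MIA), (9, 28, LAX, 32, LA)}
Projecting to hours, city: {(3, MIA), (9, LA), (9, MIA)}

{(3, MIA), (9, LA), (9, MIA)}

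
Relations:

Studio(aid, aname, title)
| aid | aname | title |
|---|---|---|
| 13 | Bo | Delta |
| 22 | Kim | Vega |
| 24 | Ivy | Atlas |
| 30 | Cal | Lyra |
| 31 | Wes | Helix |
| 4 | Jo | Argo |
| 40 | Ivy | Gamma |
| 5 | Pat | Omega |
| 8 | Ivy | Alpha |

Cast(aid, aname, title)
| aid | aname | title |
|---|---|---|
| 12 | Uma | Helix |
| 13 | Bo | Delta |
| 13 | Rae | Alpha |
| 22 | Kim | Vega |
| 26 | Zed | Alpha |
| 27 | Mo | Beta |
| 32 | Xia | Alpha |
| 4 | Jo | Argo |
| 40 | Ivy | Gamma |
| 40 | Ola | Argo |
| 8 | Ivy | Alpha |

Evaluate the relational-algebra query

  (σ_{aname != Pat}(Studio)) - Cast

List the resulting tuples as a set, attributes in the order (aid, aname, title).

Filtering on aname != Pat leaves {(13, Bo, Delta), (22, Kim, Vega), (24, Ivy, Atlas), (30, Cal, Lyra), (31, Wes, Helix), (4, Jo, Argo), (40, Ivy, Gamma), (8, Ivy, Alpha)}.
Set difference of the two operands is {(24, Ivy, Atlas), (30, Cal, Lyra), (31, Wes, Helix)}.

{(24, Ivy, Atlas), (30, Cal, Lyra), (31, Wes, Helix)}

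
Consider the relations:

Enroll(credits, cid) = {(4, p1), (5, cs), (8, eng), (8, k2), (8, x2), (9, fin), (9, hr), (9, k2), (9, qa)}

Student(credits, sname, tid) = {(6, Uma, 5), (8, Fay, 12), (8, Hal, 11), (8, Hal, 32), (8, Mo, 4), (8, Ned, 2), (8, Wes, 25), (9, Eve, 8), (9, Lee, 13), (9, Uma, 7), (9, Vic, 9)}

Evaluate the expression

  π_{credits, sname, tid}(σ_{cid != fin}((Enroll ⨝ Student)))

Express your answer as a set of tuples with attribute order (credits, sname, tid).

Joining Enroll and Student on credits yields {(8, eng, Fay, 12), (8, eng, Hal, 11), (8, eng, Hal, 32), (8, eng, Mo, 4), (8, eng, Ned, 2), (8, eng, Wes, 25), (8, k2, Fay, 12), (8, k2, Hal, 11), (8, k2, Hal, 32), (8, k2, Mo, 4), (8, k2, Ned, 2), (8, k2, Wes, 25), (8, x2, Fay, 12), (8, x2, Hal, 11), (8, x2, Hal, 32), (8, x2, Mo, 4), (8, x2, Ned, 2), (8, x2, Wes, 25), (9, fin, Eve, 8), (9, fin, Lee, 13), (9, fin, Uma, 7), (9, fin, Vic, 9), (9, hr, Eve, 8), (9, hr, Lee, 13), (9, hr, Uma, 7), (9, hr, Vic, 9), (9, k2, Eve, 8), (9, k2, Lee, 13), (9, k2, Uma, 7), (9, k2, Vic, 9), (9, qa, Eve, 8), (9, qa, Lee, 13), (9, qa, Uma, 7), (9, qa, Vic, 9)}.
Selection cid != fin: {(8, eng, Fay, 12), (8, eng, Hal, 11), (8, eng, Hal, 32), (8, eng, Mo, 4), (8, eng, Ned, 2), (8, eng, Wes, 25), (8, k2, Fay, 12), (8, k2, Hal, 11), (8, k2, Hal, 32), (8, k2, Mo, 4), (8, k2, Ned, 2), (8, k2, Wes, 25), (8, x2, Fay, 12), (8, x2, Hal, 11), (8, x2, Hal, 32), (8, x2, Mo, 4), (8, x2, Ned, 2), (8, x2, Wes, 25), (9, hr, Eve, 8), (9, hr, Lee, 13), (9, hr, Uma, 7), (9, hr, Vic, 9), (9, k2, Eve, 8), (9, k2, Lee, 13), (9, k2, Uma, 7), (9, k2, Vic, 9), (9, qa, Eve, 8), (9, qa, Lee, 13), (9, qa, Uma, 7), (9, qa, Vic, 9)}
π_{credits, sname, tid} gives {(8, Fay, 12), (8, Hal, 11), (8, Hal, 32), (8, Mo, 4), (8, Ned, 2), (8, Wes, 25), (9, Eve, 8), (9, Lee, 13), (9, Uma, 7), (9, Vic, 9)} (20 duplicate(s) eliminated).

{(8, Fay, 12), (8, Hal, 11), (8, Hal, 32), (8, Mo, 4), (8, Ned, 2), (8, Wes, 25), (9, Eve, 8), (9, Lee, 13), (9, Uma, 7), (9, Vic, 9)}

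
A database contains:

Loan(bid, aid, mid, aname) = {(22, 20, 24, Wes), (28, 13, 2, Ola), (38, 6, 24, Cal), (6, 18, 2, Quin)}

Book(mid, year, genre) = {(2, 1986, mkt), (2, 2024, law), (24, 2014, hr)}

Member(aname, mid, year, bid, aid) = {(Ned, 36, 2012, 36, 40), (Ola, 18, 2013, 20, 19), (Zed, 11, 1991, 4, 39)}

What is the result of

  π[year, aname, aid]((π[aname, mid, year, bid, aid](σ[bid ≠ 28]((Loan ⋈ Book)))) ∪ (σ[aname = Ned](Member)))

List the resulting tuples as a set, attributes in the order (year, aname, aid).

{(1986, Quin, 18), (2012, Ned, 40), (2014, Cal, 6), (2014, Wes, 20), (2024, Quin, 18)}

Joining Loan and Book on mid yields {(22, 20, 24, Wes, 2014, hr), (28, 13, 2, Ola, 1986, mkt), (28, 13, 2, Ola, 2024, law), (38, 6, 24, Cal, 2014, hr), (6, 18, 2, Quin, 1986, mkt), (6, 18, 2, Quin, 2024, law)}.
Apply σ_{bid ≠ 28}; surviving tuples: {(22, 20, 24, Wes, 2014, hr), (38, 6, 24, Cal, 2014, hr), (6, 18, 2, Quin, 1986, mkt), (6, 18, 2, Quin, 2024, law)}
Projecting to aname, mid, year, bid, aid: {(Cal, 24, 2014, 38, 6), (Quin, 2, 1986, 6, 18), (Quin, 2, 2024, 6, 18), (Wes, 24, 2014, 22, 20)}
Apply σ_{aname = Ned}; surviving tuples: {(Ned, 36, 2012, 36, 40)}
Taking the union: {(Cal, 24, 2014, 38, 6), (Ned, 36, 2012, 36, 40), (Quin, 2, 1986, 6, 18), (Quin, 2, 2024, 6, 18), (Wes, 24, 2014, 22, 20)}
Projecting to year, aname, aid: {(1986, Quin, 18), (2012, Ned, 40), (2014, Cal, 6), (2014, Wes, 20), (2024, Quin, 18)}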